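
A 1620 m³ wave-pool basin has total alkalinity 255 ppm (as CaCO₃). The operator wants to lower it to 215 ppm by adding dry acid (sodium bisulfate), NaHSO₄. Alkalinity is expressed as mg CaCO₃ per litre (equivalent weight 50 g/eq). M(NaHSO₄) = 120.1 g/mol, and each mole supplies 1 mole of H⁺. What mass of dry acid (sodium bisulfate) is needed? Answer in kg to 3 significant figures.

156 kg

Volume: 1620 m³ = 1,620,000 L.
Alkalinity to neutralize: (255 − 215) = 40 mg/L as CaCO₃ × 1,620,000 L = 64,800 g as CaCO₃.
Equivalents of H⁺ required: 64,800 ÷ 50 g/eq = 1296 eq = 1296 mol NaHSO₄.
Mass of NaHSO₄: 1296 × 120.1 = 155,600 g.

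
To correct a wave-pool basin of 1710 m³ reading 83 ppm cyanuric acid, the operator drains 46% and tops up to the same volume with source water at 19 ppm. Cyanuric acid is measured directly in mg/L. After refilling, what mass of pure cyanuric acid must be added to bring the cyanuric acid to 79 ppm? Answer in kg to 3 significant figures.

Volume: 1710 m³ = 1,710,000 L.
After draining 46% and refilling: 83 × 0.54 + 19 × 0.46 = 53.56 ppm.
Deficit to target: 79 − 53.56 = 25.44 mg/L.
Mass: 25.44 mg/L × 1,710,000 L = 43,500 g cyanuric acid.

43.5 kg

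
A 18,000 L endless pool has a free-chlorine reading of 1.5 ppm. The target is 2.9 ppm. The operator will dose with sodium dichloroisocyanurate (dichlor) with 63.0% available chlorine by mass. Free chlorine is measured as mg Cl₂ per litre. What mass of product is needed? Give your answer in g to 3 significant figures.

Chlorine deficit: 2.9 − 1.5 = 1.4 ppm = 1.4 mg/L as Cl₂.
Cl₂ equivalent needed: 1.4 mg/L × 18,000 L = 25,200 mg = 25.2 g.
Product at 63.0% available chlorine: 25.2 / 0.63 = 40 g.

40.0 g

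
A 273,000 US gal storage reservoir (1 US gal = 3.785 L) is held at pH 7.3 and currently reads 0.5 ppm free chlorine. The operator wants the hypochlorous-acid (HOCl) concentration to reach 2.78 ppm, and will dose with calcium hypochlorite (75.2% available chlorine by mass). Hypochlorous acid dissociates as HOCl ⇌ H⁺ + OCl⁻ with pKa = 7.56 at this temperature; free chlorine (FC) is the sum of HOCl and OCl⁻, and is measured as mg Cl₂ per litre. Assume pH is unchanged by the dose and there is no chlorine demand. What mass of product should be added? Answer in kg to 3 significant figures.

Volume: 273,000 US gal × 3.785 L/gal = 1,033,305 L.
[OCl⁻]/[HOCl] = 10^(pH − pKa) = 10^(7.3 − 7.56) = 0.5495; fraction as HOCl = 1/(1 + 0.5495) = 0.6454.
Free chlorine required for 2.78 ppm HOCl: 2.78 / 0.6454 = 4.308 ppm.
FC to add: 4.308 − 0.5 = 3.808 mg/L as Cl₂.
Cl₂ equivalent: 3.808 mg/L × 1,033,305 L = 3935 g.
Product at 75.2% available Cl: 3935 / 0.752 = 5232 g.

5.23 kg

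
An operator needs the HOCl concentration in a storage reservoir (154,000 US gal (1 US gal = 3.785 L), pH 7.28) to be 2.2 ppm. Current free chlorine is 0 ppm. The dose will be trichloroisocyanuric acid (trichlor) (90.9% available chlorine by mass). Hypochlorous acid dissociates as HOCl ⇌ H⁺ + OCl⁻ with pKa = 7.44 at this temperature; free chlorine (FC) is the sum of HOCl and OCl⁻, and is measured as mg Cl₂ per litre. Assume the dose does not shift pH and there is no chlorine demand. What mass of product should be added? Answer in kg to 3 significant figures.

2.39 kg

Volume: 154,000 US gal × 3.785 L/gal = 582,890 L.
[OCl⁻]/[HOCl] = 10^(pH − pKa) = 10^(7.28 − 7.44) = 0.6918; fraction as HOCl = 1/(1 + 0.6918) = 0.5911.
Free chlorine required for 2.2 ppm HOCl: 2.2 / 0.5911 = 3.722 ppm.
FC to add: 3.722 − 0 = 3.722 mg/L as Cl₂.
Cl₂ equivalent: 3.722 mg/L × 582,890 L = 2170 g.
Product at 90.9% available Cl: 2170 / 0.909 = 2387 g.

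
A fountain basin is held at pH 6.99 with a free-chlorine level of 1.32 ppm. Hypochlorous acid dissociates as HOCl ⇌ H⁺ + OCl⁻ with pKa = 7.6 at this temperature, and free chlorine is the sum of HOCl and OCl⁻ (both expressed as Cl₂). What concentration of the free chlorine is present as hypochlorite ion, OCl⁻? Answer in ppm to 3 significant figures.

0.260 ppm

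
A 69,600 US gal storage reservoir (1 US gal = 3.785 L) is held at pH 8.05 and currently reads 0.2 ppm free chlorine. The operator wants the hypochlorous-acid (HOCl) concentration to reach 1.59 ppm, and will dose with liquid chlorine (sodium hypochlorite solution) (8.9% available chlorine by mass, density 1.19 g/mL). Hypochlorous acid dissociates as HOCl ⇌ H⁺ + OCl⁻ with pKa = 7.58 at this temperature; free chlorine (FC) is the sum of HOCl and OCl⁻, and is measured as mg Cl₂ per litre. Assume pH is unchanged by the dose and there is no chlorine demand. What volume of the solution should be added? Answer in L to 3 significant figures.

15.1 L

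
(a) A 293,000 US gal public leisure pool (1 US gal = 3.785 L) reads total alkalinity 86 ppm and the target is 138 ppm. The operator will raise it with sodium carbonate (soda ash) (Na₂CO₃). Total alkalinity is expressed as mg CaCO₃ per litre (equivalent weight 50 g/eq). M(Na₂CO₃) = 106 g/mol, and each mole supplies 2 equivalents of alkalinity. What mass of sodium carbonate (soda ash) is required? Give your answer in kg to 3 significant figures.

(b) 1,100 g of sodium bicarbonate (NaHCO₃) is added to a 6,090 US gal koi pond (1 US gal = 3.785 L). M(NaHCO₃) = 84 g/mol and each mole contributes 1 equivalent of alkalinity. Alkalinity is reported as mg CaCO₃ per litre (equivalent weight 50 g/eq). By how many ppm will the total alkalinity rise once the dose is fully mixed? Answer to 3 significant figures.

(a) 61.1 kg; (b) 28.4 ppm

(a) Volume: 293,000 US gal × 3.785 L/gal = 1,109,005 L.
(a) Alkalinity to add: (138 − 86) = 52 mg/L as CaCO₃ × 1,109,005 L = 57,670 g as CaCO₃.
(a) Equivalents: 57,670 g ÷ 50 g/eq = 1153 eq.
(a) Each mole of Na₂CO₃ supplies 2 eq, so 1153 / 2 = 576.7 mol.
(a) Mass: 576.7 mol × 106 g/mol = 61,130 g.

(b) Volume: 6,090 US gal × 3.785 L/gal = 23,051 L.
(b) Moles of NaHCO₃: 1,100 g ÷ 84 g/mol = 13.1 mol → 13.1 eq of alkalinity.
(b) As CaCO₃: 13.1 eq × 50 g/eq = 654.8 g.
(b) Rise: 654.8 g / 23,051 L × 1000 = 28.41 mg/L.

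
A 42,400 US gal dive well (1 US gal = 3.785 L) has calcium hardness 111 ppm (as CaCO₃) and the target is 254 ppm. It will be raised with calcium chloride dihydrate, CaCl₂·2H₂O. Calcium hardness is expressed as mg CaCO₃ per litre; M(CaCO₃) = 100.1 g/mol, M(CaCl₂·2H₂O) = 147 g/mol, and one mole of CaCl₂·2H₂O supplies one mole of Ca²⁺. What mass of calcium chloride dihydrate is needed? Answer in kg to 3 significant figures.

Volume: 42,400 US gal × 3.785 L/gal = 160,484 L.
Hardness to add: (254 − 111) = 143 mg/L as CaCO₃ × 160,484 L = 22,950 g as CaCO₃.
Moles of Ca²⁺ (1 mol Ca²⁺ ≡ 1 mol CaCO₃): 22,950 / 100.1 g/mol = 229.3 mol.
Mass of CaCl₂·2H₂O: 229.3 × 147 = 33,700 g.

33.7 kg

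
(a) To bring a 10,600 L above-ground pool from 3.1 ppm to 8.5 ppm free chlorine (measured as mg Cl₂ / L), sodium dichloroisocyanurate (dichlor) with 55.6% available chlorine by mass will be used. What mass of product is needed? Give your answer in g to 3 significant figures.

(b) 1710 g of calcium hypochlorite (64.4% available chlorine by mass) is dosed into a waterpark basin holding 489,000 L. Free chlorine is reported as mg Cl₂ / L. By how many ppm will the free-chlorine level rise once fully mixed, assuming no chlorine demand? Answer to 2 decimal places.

(a) 103 g; (b) 2.25 ppm

(a) Chlorine deficit: 8.5 − 3.1 = 5.4 ppm = 5.4 mg/L as Cl₂.
(a) Cl₂ equivalent needed: 5.4 mg/L × 10,600 L = 57,240 mg = 57.24 g.
(a) Product at 55.6% available chlorine: 57.24 / 0.556 = 102.9 g.

(b) Available chlorine delivered: 1710 g × 0.644 = 1101 g as Cl₂.
(b) Concentration rise: 1101 g / 489,000 L = 2.252 mg/L = 2.25 ppm.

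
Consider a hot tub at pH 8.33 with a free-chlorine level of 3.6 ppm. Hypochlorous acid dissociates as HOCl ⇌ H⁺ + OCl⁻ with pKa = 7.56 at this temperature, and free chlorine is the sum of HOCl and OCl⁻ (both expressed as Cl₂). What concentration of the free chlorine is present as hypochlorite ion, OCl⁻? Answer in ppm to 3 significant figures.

[OCl⁻]/[HOCl] = 10^(pH − pKa) = 10^(8.33 − 7.56) = 10^0.77 = 5.888.
Fraction as HOCl = 1 / (1 + 5.888) = 0.1452.
OCl⁻ = (1 − 0.1452) × 3.6 ppm = 3.077 ppm.

3.08 ppm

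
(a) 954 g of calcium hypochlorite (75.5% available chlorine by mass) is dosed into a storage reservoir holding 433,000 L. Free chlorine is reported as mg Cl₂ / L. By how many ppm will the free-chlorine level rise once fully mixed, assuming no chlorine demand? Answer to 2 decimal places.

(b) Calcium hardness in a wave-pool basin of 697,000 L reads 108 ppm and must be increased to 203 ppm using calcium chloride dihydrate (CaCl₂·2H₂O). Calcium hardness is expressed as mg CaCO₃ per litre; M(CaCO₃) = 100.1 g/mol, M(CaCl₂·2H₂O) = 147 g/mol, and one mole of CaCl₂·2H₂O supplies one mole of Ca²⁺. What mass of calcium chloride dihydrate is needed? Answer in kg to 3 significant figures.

(a) Available chlorine delivered: 954 g × 0.755 = 720.3 g as Cl₂.
(a) Concentration rise: 720.3 g / 433,000 L = 1.663 mg/L = 1.66 ppm.

(b) Hardness to add: (203 − 108) = 95 mg/L as CaCO₃ × 697,000 L = 66,220 g as CaCO₃.
(b) Moles of Ca²⁺ (1 mol Ca²⁺ ≡ 1 mol CaCO₃): 66,220 / 100.1 g/mol = 661.5 mol.
(b) Mass of CaCl₂·2H₂O: 661.5 × 147 = 97,240 g.

(a) 1.66 ppm; (b) 97.2 kg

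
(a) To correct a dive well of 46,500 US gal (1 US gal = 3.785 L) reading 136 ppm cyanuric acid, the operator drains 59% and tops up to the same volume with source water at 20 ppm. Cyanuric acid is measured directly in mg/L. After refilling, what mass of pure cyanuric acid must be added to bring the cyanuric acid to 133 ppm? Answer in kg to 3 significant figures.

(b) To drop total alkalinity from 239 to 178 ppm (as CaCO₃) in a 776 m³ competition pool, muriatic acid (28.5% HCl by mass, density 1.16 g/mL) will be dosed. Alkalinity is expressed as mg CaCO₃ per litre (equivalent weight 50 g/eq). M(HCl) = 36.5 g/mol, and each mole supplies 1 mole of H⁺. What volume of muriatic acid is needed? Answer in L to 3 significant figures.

(a) Volume: 46,500 US gal × 3.785 L/gal = 176,002 L.
(a) After draining 59% and refilling: 136 × 0.41 + 20 × 0.59 = 67.56 ppm.
(a) Deficit to target: 133 − 67.56 = 65.44 mg/L.
(a) Mass: 65.44 mg/L × 176,002 L = 11,520 g cyanuric acid.

(b) Volume: 776 m³ = 776,000 L.
(b) Alkalinity to neutralize: (239 − 178) = 61 mg/L as CaCO₃ × 776,000 L = 47,340 g as CaCO₃.
(b) Equivalents of H⁺ required: 47,340 ÷ 50 g/eq = 946.7 eq = 946.7 mol HCl.
(b) Mass of HCl: 946.7 × 36.5 = 34,560 g.
(b) Mass of 28.5% solution: 34,560 / 0.285 = 121,200 g.
(b) Volume: 121,200 g ÷ 1.16 g/mL = 104,500 mL.

(a) 11.5 kg; (b) 105 L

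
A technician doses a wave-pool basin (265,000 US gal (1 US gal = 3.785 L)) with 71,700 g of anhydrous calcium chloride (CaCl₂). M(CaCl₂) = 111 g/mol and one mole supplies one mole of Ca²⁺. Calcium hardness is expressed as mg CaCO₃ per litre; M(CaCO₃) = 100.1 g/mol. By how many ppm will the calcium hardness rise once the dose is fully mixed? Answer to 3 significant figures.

Volume: 265,000 US gal × 3.785 L/gal = 1,003,025 L.
Moles of Ca²⁺: 71,700 g ÷ 111 g/mol = 645.9 mol.
As CaCO₃: 645.9 mol × 100.1 g/mol = 64,660 g.
Rise: 64,660 g / 1,003,025 L × 1000 = 64.46 mg/L.

64.5 ppm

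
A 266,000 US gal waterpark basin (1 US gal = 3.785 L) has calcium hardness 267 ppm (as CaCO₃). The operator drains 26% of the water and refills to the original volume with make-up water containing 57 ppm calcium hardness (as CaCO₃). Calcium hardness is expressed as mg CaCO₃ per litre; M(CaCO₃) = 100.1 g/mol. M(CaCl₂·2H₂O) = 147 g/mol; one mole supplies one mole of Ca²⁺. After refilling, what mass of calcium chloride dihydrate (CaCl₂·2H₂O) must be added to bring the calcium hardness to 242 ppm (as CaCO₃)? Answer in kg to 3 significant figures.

43.8 kg

Volume: 266,000 US gal × 3.785 L/gal = 1,006,810 L.
After draining 26% and refilling: 267 × 0.74 + 57 × 0.26 = 212.4 ppm.
Deficit to target: 242 − 212.4 = 29.6 mg/L.
As CaCO₃: 29.6 mg/L × 1,006,810 L = 29,800 g; ÷ 100.1 = 297.7 mol Ca²⁺.
Mass: 297.7 × 147 = 43,760 g.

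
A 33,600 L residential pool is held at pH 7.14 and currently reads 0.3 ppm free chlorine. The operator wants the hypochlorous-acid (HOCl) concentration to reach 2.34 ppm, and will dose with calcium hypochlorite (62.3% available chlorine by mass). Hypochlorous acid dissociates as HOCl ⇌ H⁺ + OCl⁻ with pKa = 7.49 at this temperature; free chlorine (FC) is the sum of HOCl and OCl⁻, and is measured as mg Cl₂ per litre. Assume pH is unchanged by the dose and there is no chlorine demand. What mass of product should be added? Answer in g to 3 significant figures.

166 g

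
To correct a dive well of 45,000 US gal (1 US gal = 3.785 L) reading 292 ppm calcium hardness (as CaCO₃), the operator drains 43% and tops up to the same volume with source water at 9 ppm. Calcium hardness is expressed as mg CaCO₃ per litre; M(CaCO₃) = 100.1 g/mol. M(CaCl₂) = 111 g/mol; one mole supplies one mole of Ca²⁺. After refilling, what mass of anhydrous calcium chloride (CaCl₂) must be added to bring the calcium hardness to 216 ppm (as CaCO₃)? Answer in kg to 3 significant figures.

Volume: 45,000 US gal × 3.785 L/gal = 170,325 L.
After draining 43% and refilling: 292 × 0.57 + 9 × 0.43 = 170.31 ppm.
Deficit to target: 216 − 170.31 = 45.69 mg/L.
As CaCO₃: 45.69 mg/L × 170,325 L = 7782 g; ÷ 100.1 = 77.74 mol Ca²⁺.
Mass: 77.74 × 111 = 8630 g.

8.63 kg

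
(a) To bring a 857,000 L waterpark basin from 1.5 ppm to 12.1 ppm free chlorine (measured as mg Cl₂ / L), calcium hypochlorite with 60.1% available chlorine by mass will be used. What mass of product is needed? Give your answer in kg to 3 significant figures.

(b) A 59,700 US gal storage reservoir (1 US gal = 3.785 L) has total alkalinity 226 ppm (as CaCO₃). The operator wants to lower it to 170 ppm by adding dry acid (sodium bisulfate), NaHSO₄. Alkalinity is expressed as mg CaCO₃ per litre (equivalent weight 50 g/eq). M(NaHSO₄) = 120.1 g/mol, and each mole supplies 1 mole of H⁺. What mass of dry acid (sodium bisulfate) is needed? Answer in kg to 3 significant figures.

(a) Chlorine deficit: 12.1 − 1.5 = 10.6 ppm = 10.6 mg/L as Cl₂.
(a) Cl₂ equivalent needed: 10.6 mg/L × 857,000 L = 9,084,000 mg = 9084 g.
(a) Product at 60.1% available chlorine: 9084 / 0.601 = 15,120 g.

(b) Volume: 59,700 US gal × 3.785 L/gal = 225,964 L.
(b) Alkalinity to neutralize: (226 − 170) = 56 mg/L as CaCO₃ × 225,964 L = 12,650 g as CaCO₃.
(b) Equivalents of H⁺ required: 12,650 ÷ 50 g/eq = 253.1 eq = 253.1 mol NaHSO₄.
(b) Mass of NaHSO₄: 253.1 × 120.1 = 30,390 g.

(a) 15.1 kg; (b) 30.4 kg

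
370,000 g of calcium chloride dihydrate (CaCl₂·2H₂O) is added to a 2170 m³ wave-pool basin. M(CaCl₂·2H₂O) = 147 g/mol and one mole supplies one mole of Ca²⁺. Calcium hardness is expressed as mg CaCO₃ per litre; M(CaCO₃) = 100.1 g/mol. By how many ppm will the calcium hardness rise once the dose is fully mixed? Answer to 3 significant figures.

116 ppm

Volume: 2170 m³ = 2,170,000 L.
Moles of Ca²⁺: 370,000 g ÷ 147 g/mol = 2517 mol.
As CaCO₃: 2517 mol × 100.1 g/mol = 252,000 g.
Rise: 252,000 g / 2,170,000 L × 1000 = 116.1 mg/L.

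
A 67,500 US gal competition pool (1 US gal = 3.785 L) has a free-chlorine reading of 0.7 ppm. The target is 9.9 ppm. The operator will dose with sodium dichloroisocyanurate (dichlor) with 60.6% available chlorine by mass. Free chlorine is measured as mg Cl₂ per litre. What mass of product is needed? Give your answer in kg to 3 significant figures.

Volume: 67,500 US gal × 3.785 L/gal = 255,488 L.
Chlorine deficit: 9.9 − 0.7 = 9.2 ppm = 9.2 mg/L as Cl₂.
Cl₂ equivalent needed: 9.2 mg/L × 255,488 L = 2,350,000 mg = 2350 g.
Product at 60.6% available chlorine: 2350 / 0.606 = 3879 g.

3.88 kg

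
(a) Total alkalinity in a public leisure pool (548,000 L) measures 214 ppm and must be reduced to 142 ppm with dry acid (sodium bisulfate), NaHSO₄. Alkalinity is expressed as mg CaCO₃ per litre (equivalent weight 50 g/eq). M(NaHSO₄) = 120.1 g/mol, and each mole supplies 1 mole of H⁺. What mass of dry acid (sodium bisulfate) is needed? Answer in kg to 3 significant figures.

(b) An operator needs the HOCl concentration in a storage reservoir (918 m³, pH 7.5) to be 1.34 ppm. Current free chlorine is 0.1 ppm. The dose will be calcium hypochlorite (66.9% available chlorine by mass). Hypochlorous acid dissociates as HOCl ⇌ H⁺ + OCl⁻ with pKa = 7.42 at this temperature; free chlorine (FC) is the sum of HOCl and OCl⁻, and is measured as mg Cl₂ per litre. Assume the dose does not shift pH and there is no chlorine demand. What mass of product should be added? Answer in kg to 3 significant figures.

(a) 94.8 kg; (b) 3.91 kg

(a) Alkalinity to neutralize: (214 − 142) = 72 mg/L as CaCO₃ × 548,000 L = 39,460 g as CaCO₃.
(a) Equivalents of H⁺ required: 39,460 ÷ 50 g/eq = 789.1 eq = 789.1 mol NaHSO₄.
(a) Mass of NaHSO₄: 789.1 × 120.1 = 94,770 g.

(b) Volume: 918 m³ = 918,000 L.
(b) [OCl⁻]/[HOCl] = 10^(pH − pKa) = 10^(7.5 − 7.42) = 1.202; fraction as HOCl = 1/(1 + 1.202) = 0.4541.
(b) Free chlorine required for 1.34 ppm HOCl: 1.34 / 0.4541 = 2.951 ppm.
(b) FC to add: 2.951 − 0.1 = 2.851 mg/L as Cl₂.
(b) Cl₂ equivalent: 2.851 mg/L × 918,000 L = 2617 g.
(b) Product at 66.9% available Cl: 2617 / 0.669 = 3912 g.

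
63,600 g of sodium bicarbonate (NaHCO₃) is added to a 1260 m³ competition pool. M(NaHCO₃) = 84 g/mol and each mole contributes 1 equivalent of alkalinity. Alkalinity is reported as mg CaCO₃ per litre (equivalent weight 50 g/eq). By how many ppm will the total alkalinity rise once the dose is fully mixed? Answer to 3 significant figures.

Volume: 1260 m³ = 1,260,000 L.
Moles of NaHCO₃: 63,600 g ÷ 84 g/mol = 757.1 mol → 757.1 eq of alkalinity.
As CaCO₃: 757.1 eq × 50 g/eq = 37,860 g.
Rise: 37,860 g / 1,260,000 L × 1000 = 30.05 mg/L.

30.0 ppm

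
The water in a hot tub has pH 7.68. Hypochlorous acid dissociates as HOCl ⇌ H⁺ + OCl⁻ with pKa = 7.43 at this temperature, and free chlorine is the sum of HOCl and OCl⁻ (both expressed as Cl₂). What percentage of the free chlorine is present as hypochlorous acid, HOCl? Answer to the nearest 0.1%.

[OCl⁻]/[HOCl] = 10^(pH − pKa) = 10^(7.68 − 7.43) = 10^0.25 = 1.778.
Fraction as HOCl = 1 / (1 + 1.778) = 0.3599.

36.0%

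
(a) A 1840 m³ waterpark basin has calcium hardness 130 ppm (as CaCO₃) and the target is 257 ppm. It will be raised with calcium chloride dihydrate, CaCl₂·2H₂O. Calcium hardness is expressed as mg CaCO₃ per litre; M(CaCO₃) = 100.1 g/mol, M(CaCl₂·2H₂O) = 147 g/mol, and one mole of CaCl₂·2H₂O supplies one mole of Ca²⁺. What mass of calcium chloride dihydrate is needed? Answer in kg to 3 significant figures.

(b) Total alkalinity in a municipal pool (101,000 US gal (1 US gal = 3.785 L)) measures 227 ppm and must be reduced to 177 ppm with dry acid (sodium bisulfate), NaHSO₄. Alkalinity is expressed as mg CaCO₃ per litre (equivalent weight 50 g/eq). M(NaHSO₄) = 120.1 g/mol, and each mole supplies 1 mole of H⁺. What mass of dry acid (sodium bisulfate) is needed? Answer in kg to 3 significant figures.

(a) Volume: 1840 m³ = 1,840,000 L.
(a) Hardness to add: (257 − 130) = 127 mg/L as CaCO₃ × 1,840,000 L = 233,700 g as CaCO₃.
(a) Moles of Ca²⁺ (1 mol Ca²⁺ ≡ 1 mol CaCO₃): 233,700 / 100.1 g/mol = 2334 mol.
(a) Mass of CaCl₂·2H₂O: 2334 × 147 = 343,200 g.

(b) Volume: 101,000 US gal × 3.785 L/gal = 382,285 L.
(b) Alkalinity to neutralize: (227 − 177) = 50 mg/L as CaCO₃ × 382,285 L = 19,110 g as CaCO₃.
(b) Equivalents of H⁺ required: 19,110 ÷ 50 g/eq = 382.3 eq = 382.3 mol NaHSO₄.
(b) Mass of NaHSO₄: 382.3 × 120.1 = 45,910 g.

(a) 343 kg; (b) 45.9 kg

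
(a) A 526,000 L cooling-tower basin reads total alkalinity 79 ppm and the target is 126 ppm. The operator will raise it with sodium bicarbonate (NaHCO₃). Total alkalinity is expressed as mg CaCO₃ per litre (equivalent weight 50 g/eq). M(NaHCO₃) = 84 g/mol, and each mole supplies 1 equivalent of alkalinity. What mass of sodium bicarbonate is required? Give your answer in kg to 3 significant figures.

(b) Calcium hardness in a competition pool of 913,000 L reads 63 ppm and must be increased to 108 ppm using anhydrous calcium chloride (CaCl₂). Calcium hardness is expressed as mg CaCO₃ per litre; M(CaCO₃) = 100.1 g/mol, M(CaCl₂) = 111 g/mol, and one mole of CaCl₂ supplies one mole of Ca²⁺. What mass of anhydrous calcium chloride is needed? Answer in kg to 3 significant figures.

(a) Alkalinity to add: (126 − 79) = 47 mg/L as CaCO₃ × 526,000 L = 24,720 g as CaCO₃.
(a) Equivalents: 24,720 g ÷ 50 g/eq = 494.4 eq.
(a) NaHCO₃ supplies 1 eq per mole → 494.4 mol.
(a) Mass: 494.4 mol × 84 g/mol = 41,530 g.

(b) Hardness to add: (108 − 63) = 45 mg/L as CaCO₃ × 913,000 L = 41,080 g as CaCO₃.
(b) Moles of Ca²⁺ (1 mol Ca²⁺ ≡ 1 mol CaCO₃): 41,080 / 100.1 g/mol = 410.4 mol.
(b) Mass of CaCl₂: 410.4 × 111 = 45,560 g.

(a) 41.5 kg; (b) 45.6 kg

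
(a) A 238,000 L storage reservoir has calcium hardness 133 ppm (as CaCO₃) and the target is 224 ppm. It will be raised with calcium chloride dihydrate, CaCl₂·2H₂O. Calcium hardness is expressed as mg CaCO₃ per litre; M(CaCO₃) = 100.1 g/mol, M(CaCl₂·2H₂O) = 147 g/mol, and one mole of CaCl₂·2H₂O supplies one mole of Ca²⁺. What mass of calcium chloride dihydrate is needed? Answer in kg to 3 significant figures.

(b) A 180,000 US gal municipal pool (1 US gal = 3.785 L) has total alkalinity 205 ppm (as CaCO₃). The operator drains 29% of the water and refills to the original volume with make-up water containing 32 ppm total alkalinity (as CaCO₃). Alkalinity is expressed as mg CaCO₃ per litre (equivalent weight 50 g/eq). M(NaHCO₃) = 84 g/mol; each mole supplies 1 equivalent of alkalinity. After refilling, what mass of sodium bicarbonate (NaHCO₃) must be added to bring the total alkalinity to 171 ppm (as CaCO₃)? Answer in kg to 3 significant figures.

(a) 31.8 kg; (b) 18.5 kg

(a) Hardness to add: (224 − 133) = 91 mg/L as CaCO₃ × 238,000 L = 21,660 g as CaCO₃.
(a) Moles of Ca²⁺ (1 mol Ca²⁺ ≡ 1 mol CaCO₃): 21,660 / 100.1 g/mol = 216.4 mol.
(a) Mass of CaCl₂·2H₂O: 216.4 × 147 = 31,810 g.

(b) Volume: 180,000 US gal × 3.785 L/gal = 681,300 L.
(b) After draining 29% and refilling: 205 × 0.71 + 32 × 0.29 = 154.83 ppm.
(b) Deficit to target: 171 − 154.83 = 16.17 mg/L.
(b) As CaCO₃: 16.17 mg/L × 681,300 L = 11,020 g; ÷ 50 g/eq ÷ 1 = 220.3 mol NaHCO₃.
(b) Mass: 220.3 × 84 = 18,510 g.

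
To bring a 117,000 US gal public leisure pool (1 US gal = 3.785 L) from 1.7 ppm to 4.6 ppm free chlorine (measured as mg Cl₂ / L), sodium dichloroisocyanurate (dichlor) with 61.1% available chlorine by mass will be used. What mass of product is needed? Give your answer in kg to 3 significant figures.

Volume: 117,000 US gal × 3.785 L/gal = 442,845 L.
Chlorine deficit: 4.6 − 1.7 = 2.9 ppm = 2.9 mg/L as Cl₂.
Cl₂ equivalent needed: 2.9 mg/L × 442,845 L = 1,284,000 mg = 1284 g.
Product at 61.1% available chlorine: 1284 / 0.611 = 2102 g.

2.10 kg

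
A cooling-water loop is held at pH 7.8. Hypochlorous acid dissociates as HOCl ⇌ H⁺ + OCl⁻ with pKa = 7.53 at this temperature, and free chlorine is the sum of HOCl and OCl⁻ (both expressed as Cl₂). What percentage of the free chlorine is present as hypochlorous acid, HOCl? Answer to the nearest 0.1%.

34.9%

[OCl⁻]/[HOCl] = 10^(pH − pKa) = 10^(7.8 − 7.53) = 10^0.27 = 1.862.
Fraction as HOCl = 1 / (1 + 1.862) = 0.3494.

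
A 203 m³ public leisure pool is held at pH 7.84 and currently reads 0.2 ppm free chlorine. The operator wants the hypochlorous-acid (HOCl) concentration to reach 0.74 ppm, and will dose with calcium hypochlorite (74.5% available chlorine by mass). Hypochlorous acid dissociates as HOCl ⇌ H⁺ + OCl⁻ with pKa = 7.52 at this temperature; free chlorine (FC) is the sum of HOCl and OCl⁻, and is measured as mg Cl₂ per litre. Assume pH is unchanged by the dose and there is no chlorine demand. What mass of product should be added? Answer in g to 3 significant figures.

568 g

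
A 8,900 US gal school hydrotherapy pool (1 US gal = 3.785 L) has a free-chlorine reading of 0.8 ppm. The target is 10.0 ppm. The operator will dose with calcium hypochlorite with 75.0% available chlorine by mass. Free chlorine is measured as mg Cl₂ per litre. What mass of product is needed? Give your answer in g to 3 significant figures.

413 g

Volume: 8,900 US gal × 3.785 L/gal = 33,686 L.
Chlorine deficit: 10.0 − 0.8 = 9.2 ppm = 9.2 mg/L as Cl₂.
Cl₂ equivalent needed: 9.2 mg/L × 33,686 L = 309,900 mg = 309.9 g.
Product at 75.0% available chlorine: 309.9 / 0.75 = 413.2 g.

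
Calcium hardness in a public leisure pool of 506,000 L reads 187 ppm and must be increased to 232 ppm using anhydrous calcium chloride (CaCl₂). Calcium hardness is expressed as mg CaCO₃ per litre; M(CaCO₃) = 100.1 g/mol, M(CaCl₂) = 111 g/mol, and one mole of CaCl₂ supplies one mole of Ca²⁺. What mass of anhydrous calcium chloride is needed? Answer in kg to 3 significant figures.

Hardness to add: (232 − 187) = 45 mg/L as CaCO₃ × 506,000 L = 22,770 g as CaCO₃.
Moles of Ca²⁺ (1 mol Ca²⁺ ≡ 1 mol CaCO₃): 22,770 / 100.1 g/mol = 227.5 mol.
Mass of CaCl₂: 227.5 × 111 = 25,250 g.

25.2 kg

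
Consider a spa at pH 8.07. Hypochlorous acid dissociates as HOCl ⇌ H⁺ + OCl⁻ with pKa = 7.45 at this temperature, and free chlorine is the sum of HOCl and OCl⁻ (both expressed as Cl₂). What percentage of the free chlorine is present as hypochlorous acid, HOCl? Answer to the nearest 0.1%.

19.3%

[OCl⁻]/[HOCl] = 10^(pH − pKa) = 10^(8.07 − 7.45) = 10^0.62 = 4.169.
Fraction as HOCl = 1 / (1 + 4.169) = 0.1935.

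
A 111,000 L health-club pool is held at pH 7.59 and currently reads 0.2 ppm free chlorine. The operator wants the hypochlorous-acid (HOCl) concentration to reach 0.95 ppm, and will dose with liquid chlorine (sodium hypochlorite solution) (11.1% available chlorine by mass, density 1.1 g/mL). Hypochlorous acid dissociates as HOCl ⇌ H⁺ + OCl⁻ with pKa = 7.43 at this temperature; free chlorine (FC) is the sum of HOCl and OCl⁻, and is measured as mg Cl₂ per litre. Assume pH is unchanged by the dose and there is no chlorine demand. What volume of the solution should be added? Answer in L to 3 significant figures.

[OCl⁻]/[HOCl] = 10^(pH − pKa) = 10^(7.59 − 7.43) = 1.445; fraction as HOCl = 1/(1 + 1.445) = 0.4089.
Free chlorine required for 0.95 ppm HOCl: 0.95 / 0.4089 = 2.323 ppm.
FC to add: 2.323 − 0.2 = 2.123 mg/L as Cl₂.
Cl₂ equivalent: 2.123 mg/L × 111,000 L = 235.7 g.
Product at 11.1% available Cl: 235.7 / 0.111 = 2123 g.
Volume: 2123 g ÷ 1.1 g/mL = 1930 mL.

1.93 L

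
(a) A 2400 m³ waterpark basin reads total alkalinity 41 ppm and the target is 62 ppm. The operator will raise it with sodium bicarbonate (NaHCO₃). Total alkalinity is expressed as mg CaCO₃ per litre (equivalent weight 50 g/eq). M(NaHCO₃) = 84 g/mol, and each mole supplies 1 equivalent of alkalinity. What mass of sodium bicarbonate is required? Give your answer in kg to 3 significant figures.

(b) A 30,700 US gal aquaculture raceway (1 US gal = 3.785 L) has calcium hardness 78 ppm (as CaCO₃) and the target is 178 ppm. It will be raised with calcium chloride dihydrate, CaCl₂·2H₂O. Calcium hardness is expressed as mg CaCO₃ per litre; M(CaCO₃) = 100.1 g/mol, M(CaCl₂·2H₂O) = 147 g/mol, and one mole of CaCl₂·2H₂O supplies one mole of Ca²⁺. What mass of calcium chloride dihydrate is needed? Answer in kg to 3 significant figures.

(a) Volume: 2400 m³ = 2,400,000 L.
(a) Alkalinity to add: (62 − 41) = 21 mg/L as CaCO₃ × 2,400,000 L = 50,400 g as CaCO₃.
(a) Equivalents: 50,400 g ÷ 50 g/eq = 1008 eq.
(a) NaHCO₃ supplies 1 eq per mole → 1008 mol.
(a) Mass: 1008 mol × 84 g/mol = 84,670 g.

(b) Volume: 30,700 US gal × 3.785 L/gal = 116,200 L.
(b) Hardness to add: (178 − 78) = 100 mg/L as CaCO₃ × 116,200 L = 11,620 g as CaCO₃.
(b) Moles of Ca²⁺ (1 mol Ca²⁺ ≡ 1 mol CaCO₃): 11,620 / 100.1 g/mol = 116.1 mol.
(b) Mass of CaCl₂·2H₂O: 116.1 × 147 = 17,060 g.

(a) 84.7 kg; (b) 17.1 kg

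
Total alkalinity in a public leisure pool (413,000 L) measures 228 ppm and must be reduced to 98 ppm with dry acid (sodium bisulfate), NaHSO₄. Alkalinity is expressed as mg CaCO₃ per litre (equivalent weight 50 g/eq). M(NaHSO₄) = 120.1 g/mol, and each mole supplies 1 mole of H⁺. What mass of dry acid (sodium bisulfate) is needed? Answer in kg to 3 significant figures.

129 kg

Alkalinity to neutralize: (228 − 98) = 130 mg/L as CaCO₃ × 413,000 L = 53,690 g as CaCO₃.
Equivalents of H⁺ required: 53,690 ÷ 50 g/eq = 1074 eq = 1074 mol NaHSO₄.
Mass of NaHSO₄: 1074 × 120.1 = 129,000 g.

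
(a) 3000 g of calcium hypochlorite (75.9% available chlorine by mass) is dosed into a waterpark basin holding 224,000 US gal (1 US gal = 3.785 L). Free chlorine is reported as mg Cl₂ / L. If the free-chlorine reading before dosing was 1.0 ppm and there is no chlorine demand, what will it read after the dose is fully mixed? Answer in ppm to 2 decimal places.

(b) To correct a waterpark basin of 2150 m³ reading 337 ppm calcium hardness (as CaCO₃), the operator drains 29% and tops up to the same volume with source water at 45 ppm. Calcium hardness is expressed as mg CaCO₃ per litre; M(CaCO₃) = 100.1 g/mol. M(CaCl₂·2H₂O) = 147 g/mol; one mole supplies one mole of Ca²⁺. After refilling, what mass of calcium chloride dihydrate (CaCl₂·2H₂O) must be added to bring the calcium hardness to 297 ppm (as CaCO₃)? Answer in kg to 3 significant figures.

(a) 3.69 ppm; (b) 141 kg

(a) Volume: 224,000 US gal × 3.785 L/gal = 847,840 L.
(a) Available chlorine delivered: 3000 g × 0.759 = 2277 g as Cl₂.
(a) Concentration rise: 2277 g / 847,840 L = 2.686 mg/L = 2.69 ppm.
(a) Final FC: 1.0 + 2.69 = 3.69 ppm.

(b) Volume: 2150 m³ = 2,150,000 L.
(b) After draining 29% and refilling: 337 × 0.71 + 45 × 0.29 = 252.32 ppm.
(b) Deficit to target: 297 − 252.32 = 44.68 mg/L.
(b) As CaCO₃: 44.68 mg/L × 2,150,000 L = 96,060 g; ÷ 100.1 = 959.7 mol Ca²⁺.
(b) Mass: 959.7 × 147 = 141,100 g.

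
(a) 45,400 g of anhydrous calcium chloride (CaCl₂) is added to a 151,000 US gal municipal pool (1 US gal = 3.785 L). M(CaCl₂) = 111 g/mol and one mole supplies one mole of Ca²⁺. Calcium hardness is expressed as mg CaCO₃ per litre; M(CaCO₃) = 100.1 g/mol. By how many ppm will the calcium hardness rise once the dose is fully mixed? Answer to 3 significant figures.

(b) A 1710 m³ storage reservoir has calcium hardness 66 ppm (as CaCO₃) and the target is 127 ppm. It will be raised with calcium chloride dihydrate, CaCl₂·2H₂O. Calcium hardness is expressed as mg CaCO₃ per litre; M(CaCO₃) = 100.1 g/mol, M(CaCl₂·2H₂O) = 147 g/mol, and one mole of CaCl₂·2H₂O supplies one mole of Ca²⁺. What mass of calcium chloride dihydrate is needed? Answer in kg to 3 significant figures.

(a) Volume: 151,000 US gal × 3.785 L/gal = 571,535 L.
(a) Moles of Ca²⁺: 45,400 g ÷ 111 g/mol = 409 mol.
(a) As CaCO₃: 409 mol × 100.1 g/mol = 40,940 g.
(a) Rise: 40,940 g / 571,535 L × 1000 = 71.63 mg/L.

(b) Volume: 1710 m³ = 1,710,000 L.
(b) Hardness to add: (127 − 66) = 61 mg/L as CaCO₃ × 1,710,000 L = 104,300 g as CaCO₃.
(b) Moles of Ca²⁺ (1 mol Ca²⁺ ≡ 1 mol CaCO₃): 104,300 / 100.1 g/mol = 1042 mol.
(b) Mass of CaCl₂·2H₂O: 1042 × 147 = 153,200 g.

(a) 71.6 ppm; (b) 153 kg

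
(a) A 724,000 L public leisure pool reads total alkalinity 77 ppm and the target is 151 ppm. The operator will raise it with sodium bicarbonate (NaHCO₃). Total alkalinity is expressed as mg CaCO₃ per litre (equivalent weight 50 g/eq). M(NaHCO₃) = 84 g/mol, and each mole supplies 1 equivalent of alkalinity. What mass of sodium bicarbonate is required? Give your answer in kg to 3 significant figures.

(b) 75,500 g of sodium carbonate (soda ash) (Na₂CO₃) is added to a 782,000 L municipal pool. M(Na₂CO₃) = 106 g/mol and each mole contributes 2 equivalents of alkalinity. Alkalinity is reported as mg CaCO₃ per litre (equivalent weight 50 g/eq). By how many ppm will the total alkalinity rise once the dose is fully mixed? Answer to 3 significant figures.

(a) 90.0 kg; (b) 91.1 ppm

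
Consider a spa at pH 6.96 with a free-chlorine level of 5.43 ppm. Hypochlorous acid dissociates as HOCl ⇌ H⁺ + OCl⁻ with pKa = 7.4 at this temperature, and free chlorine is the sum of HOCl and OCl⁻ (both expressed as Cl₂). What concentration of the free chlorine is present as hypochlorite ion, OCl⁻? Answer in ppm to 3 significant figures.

[OCl⁻]/[HOCl] = 10^(pH − pKa) = 10^(6.96 − 7.4) = 10^-0.44 = 0.3631.
Fraction as HOCl = 1 / (1 + 0.3631) = 0.7336.
OCl⁻ = (1 − 0.7336) × 5.43 ppm = 1.446 ppm.

1.45 ppm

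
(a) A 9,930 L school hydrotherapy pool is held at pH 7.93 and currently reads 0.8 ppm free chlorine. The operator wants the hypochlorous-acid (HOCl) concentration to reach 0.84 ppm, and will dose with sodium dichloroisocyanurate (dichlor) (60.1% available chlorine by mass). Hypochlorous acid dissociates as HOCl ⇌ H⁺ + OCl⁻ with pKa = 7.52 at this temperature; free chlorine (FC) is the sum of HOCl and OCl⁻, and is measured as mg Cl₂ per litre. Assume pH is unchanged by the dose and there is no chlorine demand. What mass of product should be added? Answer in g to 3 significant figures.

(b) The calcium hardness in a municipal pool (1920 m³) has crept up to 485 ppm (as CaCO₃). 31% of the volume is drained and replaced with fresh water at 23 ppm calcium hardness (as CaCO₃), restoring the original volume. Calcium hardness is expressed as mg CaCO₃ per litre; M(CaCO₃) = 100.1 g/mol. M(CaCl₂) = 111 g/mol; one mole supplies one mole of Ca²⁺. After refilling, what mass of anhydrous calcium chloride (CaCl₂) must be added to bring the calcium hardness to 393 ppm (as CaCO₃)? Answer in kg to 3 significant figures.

(a) 36.3 g; (b) 109 kg

(a) [OCl⁻]/[HOCl] = 10^(pH − pKa) = 10^(7.93 − 7.52) = 2.57; fraction as HOCl = 1/(1 + 2.57) = 0.2801.
(a) Free chlorine required for 0.84 ppm HOCl: 0.84 / 0.2801 = 2.999 ppm.
(a) FC to add: 2.999 − 0.8 = 2.199 mg/L as Cl₂.
(a) Cl₂ equivalent: 2.199 mg/L × 9,930 L = 21.84 g.
(a) Product at 60.1% available Cl: 21.84 / 0.601 = 36.34 g.

(b) Volume: 1920 m³ = 1,920,000 L.
(b) After draining 31% and refilling: 485 × 0.69 + 23 × 0.31 = 341.78 ppm.
(b) Deficit to target: 393 − 341.78 = 51.22 mg/L.
(b) As CaCO₃: 51.22 mg/L × 1,920,000 L = 98,340 g; ÷ 100.1 = 982.4 mol Ca²⁺.
(b) Mass: 982.4 × 111 = 109,100 g.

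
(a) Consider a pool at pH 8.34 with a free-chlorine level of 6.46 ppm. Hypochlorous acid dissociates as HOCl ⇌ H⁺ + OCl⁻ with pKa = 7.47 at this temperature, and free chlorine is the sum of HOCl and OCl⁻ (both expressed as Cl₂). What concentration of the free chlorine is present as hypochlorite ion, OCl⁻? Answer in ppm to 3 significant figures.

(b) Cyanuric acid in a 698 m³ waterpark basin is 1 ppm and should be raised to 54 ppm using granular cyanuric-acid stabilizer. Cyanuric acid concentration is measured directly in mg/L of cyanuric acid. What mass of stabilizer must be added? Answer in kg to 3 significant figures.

(a) 5.69 ppm; (b) 37.0 kg

(a) [OCl⁻]/[HOCl] = 10^(pH − pKa) = 10^(8.34 − 7.47) = 10^0.87 = 7.413.
(a) Fraction as HOCl = 1 / (1 + 7.413) = 0.1189.
(a) OCl⁻ = (1 − 0.1189) × 6.46 ppm = 5.692 ppm.

(b) Volume: 698 m³ = 698,000 L.
(b) CYA to add: (54 − 1) = 53 mg/L × 698,000 L = 36,990 g cyanuric acid.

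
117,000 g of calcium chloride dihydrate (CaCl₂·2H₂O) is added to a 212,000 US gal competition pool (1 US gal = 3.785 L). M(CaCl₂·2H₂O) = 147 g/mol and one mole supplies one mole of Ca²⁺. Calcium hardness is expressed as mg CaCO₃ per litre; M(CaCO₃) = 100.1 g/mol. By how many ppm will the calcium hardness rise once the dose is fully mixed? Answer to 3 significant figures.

99.3 ppm

Volume: 212,000 US gal × 3.785 L/gal = 802,420 L.
Moles of Ca²⁺: 117,000 g ÷ 147 g/mol = 795.9 mol.
As CaCO₃: 795.9 mol × 100.1 g/mol = 79,670 g.
Rise: 79,670 g / 802,420 L × 1000 = 99.29 mg/L.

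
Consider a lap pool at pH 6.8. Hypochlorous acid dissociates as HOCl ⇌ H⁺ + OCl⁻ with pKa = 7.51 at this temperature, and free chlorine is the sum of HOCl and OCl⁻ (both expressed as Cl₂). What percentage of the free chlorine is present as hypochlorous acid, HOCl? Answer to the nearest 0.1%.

83.7%

[OCl⁻]/[HOCl] = 10^(pH − pKa) = 10^(6.8 − 7.51) = 10^-0.71 = 0.195.
Fraction as HOCl = 1 / (1 + 0.195) = 0.8368.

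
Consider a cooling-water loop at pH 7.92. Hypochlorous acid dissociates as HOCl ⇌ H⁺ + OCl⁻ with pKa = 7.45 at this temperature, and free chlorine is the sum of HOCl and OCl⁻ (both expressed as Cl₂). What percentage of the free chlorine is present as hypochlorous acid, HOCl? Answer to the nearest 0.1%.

25.3%

[OCl⁻]/[HOCl] = 10^(pH − pKa) = 10^(7.92 − 7.45) = 10^0.47 = 2.951.
Fraction as HOCl = 1 / (1 + 2.951) = 0.2531.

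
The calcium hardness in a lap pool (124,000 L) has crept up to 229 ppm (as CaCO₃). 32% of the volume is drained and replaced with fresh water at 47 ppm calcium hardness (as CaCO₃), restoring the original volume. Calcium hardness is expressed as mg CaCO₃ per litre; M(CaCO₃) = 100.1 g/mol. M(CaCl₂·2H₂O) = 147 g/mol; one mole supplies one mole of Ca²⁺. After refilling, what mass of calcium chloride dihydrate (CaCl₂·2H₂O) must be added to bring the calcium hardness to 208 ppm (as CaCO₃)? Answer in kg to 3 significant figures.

After draining 32% and refilling: 229 × 0.68 + 47 × 0.32 = 170.76 ppm.
Deficit to target: 208 − 170.76 = 37.24 mg/L.
As CaCO₃: 37.24 mg/L × 124,000 L = 4618 g; ÷ 100.1 = 46.13 mol Ca²⁺.
Mass: 46.13 × 147 = 6781 g.

6.78 kg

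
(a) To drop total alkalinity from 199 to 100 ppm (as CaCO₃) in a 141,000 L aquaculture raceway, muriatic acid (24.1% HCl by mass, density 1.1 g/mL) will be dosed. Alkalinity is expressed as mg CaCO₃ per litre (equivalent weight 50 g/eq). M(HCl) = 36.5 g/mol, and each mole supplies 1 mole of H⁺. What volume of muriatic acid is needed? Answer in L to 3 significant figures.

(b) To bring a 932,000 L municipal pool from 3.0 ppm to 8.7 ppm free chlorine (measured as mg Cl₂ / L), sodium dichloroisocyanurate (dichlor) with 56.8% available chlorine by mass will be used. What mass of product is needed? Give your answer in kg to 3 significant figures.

(a) Alkalinity to neutralize: (199 − 100) = 99 mg/L as CaCO₃ × 141,000 L = 13,960 g as CaCO₃.
(a) Equivalents of H⁺ required: 13,960 ÷ 50 g/eq = 279.2 eq = 279.2 mol HCl.
(a) Mass of HCl: 279.2 × 36.5 = 10,190 g.
(a) Mass of 24.1% solution: 10,190 / 0.241 = 42,280 g.
(a) Volume: 42,280 g ÷ 1.1 g/mL = 38,440 mL.

(b) Chlorine deficit: 8.7 − 3.0 = 5.7 ppm = 5.7 mg/L as Cl₂.
(b) Cl₂ equivalent needed: 5.7 mg/L × 932,000 L = 5,312,000 mg = 5312 g.
(b) Product at 56.8% available chlorine: 5312 / 0.568 = 9353 g.

(a) 38.4 L; (b) 9.35 kg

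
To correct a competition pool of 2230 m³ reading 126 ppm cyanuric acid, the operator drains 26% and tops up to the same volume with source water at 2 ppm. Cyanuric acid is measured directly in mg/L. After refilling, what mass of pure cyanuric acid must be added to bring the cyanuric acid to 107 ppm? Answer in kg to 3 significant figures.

29.5 kg

Volume: 2230 m³ = 2,230,000 L.
After draining 26% and refilling: 126 × 0.74 + 2 × 0.26 = 93.76 ppm.
Deficit to target: 107 − 93.76 = 13.24 mg/L.
Mass: 13.24 mg/L × 2,230,000 L = 29,530 g cyanuric acid.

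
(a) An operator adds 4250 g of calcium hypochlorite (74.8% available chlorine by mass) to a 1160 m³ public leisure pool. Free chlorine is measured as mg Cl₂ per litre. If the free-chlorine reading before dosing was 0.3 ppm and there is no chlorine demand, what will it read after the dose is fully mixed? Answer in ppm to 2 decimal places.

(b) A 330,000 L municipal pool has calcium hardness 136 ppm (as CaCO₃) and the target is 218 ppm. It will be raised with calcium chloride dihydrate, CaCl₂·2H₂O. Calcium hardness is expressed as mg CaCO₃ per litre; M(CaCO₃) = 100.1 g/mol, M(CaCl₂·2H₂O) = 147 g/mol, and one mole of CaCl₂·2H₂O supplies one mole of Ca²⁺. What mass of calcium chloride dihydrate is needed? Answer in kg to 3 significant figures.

(a) Volume: 1160 m³ = 1,160,000 L.
(a) Available chlorine delivered: 4250 g × 0.748 = 3179 g as Cl₂.
(a) Concentration rise: 3179 g / 1,160,000 L = 2.741 mg/L = 2.74 ppm.
(a) Final FC: 0.3 + 2.74 = 3.04 ppm.

(b) Hardness to add: (218 − 136) = 82 mg/L as CaCO₃ × 330,000 L = 27,060 g as CaCO₃.
(b) Moles of Ca²⁺ (1 mol Ca²⁺ ≡ 1 mol CaCO₃): 27,060 / 100.1 g/mol = 270.3 mol.
(b) Mass of CaCl₂·2H₂O: 270.3 × 147 = 39,740 g.

(a) 3.04 ppm; (b) 39.7 kg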